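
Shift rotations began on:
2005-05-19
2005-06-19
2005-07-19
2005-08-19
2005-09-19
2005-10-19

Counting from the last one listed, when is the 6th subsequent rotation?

2006-04-19

Gaps: 31, 30, 31, 31, 30 days — not constant. Every event is on the 19th of the month.
Pattern: the 19th of each month.
November 2005: 2005-11-19.
December 2005: 2005-12-19.
January 2006: 2006-01-19.
February 2006: 2006-02-19.
Next: March 2006 → 2006-03-19.
April 2006: 2006-04-19.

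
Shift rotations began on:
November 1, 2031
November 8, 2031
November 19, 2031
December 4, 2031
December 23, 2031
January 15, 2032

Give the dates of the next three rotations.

The spacing grows by 4 each time: 7, 11, 15, 19, 23 days.
Next gap: 27 days. January 15, 2032 + 27 days = February 11, 2032.
Next gap: 31 days. February 11, 2032 + 31 days = March 13, 2032.
Next gap: 35 days. March 13, 2032 + 35 days = April 17, 2032.

February 11, 2032; March 13, 2032; April 17, 2032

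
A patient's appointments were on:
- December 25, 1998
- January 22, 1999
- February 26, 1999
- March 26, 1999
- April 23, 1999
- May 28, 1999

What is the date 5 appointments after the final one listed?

October 22, 1999

These are Fridays at 28- or 35-day spacing (28, 35, 28, 28, 35).
The pattern: 4th Friday of the month.
4th Friday of June 1999: June 25, 1999.
July 1999 — 4th Friday is July 23, 1999.
4th Friday of August 1999: August 27, 1999.
4th Friday of September 1999: September 24, 1999.
October 1999 — 4th Friday is October 22, 1999.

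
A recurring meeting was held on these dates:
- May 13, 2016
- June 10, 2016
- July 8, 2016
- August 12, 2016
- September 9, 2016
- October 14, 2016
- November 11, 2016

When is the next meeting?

December 9, 2016

All dates are Fridays, 28, 28, 35, 28, 35, 28 days apart.
Specifically, the 2nd Friday of each month.
2nd Friday of December 2016: December 9, 2016.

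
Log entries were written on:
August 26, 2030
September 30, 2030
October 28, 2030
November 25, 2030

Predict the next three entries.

December 30, 2030; January 27, 2031; February 24, 2031

Every date is a Monday; gaps 35, 28, 28 days.
Each is the last Monday of its month (at least one falls on the 29th or later, ruling out '4th Monday').
December 2030 ends with Monday December 30, 2030.
January 2031 ends with Monday January 27, 2031.
February 2031 ends with Monday February 24, 2031.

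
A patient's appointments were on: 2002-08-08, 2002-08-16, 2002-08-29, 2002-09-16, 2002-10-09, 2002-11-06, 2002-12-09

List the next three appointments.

Intervals are 8, 13, 18, 23, 28, 33 days — an arithmetic progression with common difference 5.
Next gap: 38 days. 2002-12-09 + 38 days = 2003-01-16.
Next gap: 43 days. 2003-01-16 + 43 days = 2003-02-28.
Next gap: 48 days. 2003-02-28 + 48 days = 2003-04-17.

2003-01-16, 2003-02-28, 2003-04-17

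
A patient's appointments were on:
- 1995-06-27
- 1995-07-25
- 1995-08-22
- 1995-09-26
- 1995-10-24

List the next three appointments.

These are Tuesdays at 28- or 35-day spacing (28, 28, 35, 28).
The pattern: 4th Tuesday of the month.
4th Tuesday of November 1995: 1995-11-28.
4th Tuesday of December 1995: 1995-12-26.
4th Tuesday of January 1996: 1996-01-23.

1995-11-28, 1995-12-26, 1996-01-23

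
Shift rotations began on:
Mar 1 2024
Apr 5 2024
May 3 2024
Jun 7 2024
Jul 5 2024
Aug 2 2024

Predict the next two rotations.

All dates are Fridays, 35, 28, 35, 28, 28 days apart.
Specifically, the 1st Friday of each month.
September 2024 — 1st Friday is Sep 6 2024.
October 2024 — 1st Friday is Oct 4 2024.

Sep 6 2024, Oct 4 2024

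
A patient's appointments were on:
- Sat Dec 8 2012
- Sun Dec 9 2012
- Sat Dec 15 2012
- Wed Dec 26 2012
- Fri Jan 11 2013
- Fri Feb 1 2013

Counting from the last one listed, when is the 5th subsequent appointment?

Wed Jul 31 2013

Gaps: 1, 6, 11, 16, 21 days — each gap is 5 larger than the previous one.
Next gap: 26 days. Fri Feb 1 2013 + 26 days = Wed Feb 27 2013.
Next gap: 31 days. Wed Feb 27 2013 + 31 days = Sat Mar 30 2013.
Next gap: 36 days. Sat Mar 30 2013 + 36 days = Sun May 5 2013.
Next gap: 41 days. Sun May 5 2013 + 41 days = Sat Jun 15 2013.
Next gap: 46 days. Sat Jun 15 2013 + 46 days = Wed Jul 31 2013.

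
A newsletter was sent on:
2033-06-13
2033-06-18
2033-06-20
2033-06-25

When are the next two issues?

2033-06-27, 2033-07-02

The gap pattern 5, 2, 5 repeats every 2 events.
These are the Mondays and Saturdays of each week.
Next Monday: 2033-06-27.
The following Saturday is 2033-07-02.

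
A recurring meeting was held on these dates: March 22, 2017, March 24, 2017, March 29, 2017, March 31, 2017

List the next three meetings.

Gaps: 2, 5, 2 days — not constant, but cyclic with period 2.
The events fall on every Wednesday and Friday.
Next Wednesday: April 5, 2017.
The following Friday is April 7, 2017.
Next Wednesday: April 12, 2017.

April 5, 2017; April 7, 2017; April 12, 2017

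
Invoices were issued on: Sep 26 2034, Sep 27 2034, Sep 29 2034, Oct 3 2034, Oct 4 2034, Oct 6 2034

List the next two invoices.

Oct 10 2034, Oct 11 2034

Every event lands on a Tuesday or Wednesday or Friday (gaps cycle 1, 2, 4, 1, 2).
So the schedule is: every Tuesday, Wednesday and Friday.
The following Tuesday is Oct 10 2034.
The following Wednesday is Oct 11 2034.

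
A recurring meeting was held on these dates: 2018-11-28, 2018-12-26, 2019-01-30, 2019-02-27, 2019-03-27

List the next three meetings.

These are Wednesdays with 28, 35, 28, 28-day gaps.
Each is the final Wednesday of its month — 2019-01-30 is past the 28th, so '4th Wednesday' doesn't fit.
Last Wednesday of April 2019: 2019-04-24.
Last Wednesday of May 2019: 2019-05-29.
Last Wednesday of June 2019: 2019-06-26.

2019-04-24, 2019-05-29, 2019-06-26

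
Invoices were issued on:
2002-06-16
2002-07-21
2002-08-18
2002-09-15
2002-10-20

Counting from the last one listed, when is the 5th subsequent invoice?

These are Sundays at 28- or 35-day spacing (35, 28, 28, 35).
The pattern: 3rd Sunday of the month.
3rd Sunday of November 2002: 2002-11-17.
December 2002 — 3rd Sunday is 2002-12-15.
3rd Sunday of January 2003: 2003-01-19.
3rd Sunday of February 2003: 2003-02-16.
3rd Sunday of March 2003: 2003-03-16.

2003-03-16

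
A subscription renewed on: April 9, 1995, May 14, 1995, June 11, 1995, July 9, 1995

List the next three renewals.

August 13, 1995; September 10, 1995; October 8, 1995

These are Sundays at 28- or 35-day spacing (35, 28, 28).
The pattern: 2nd Sunday of the month.
2nd Sunday of August 1995: August 13, 1995.
2nd Sunday of September 1995: September 10, 1995.
October 1995 — 2nd Sunday is October 8, 1995.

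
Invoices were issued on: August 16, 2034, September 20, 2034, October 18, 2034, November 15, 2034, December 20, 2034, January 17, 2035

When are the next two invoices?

February 21, 2035; March 21, 2035

All dates are Wednesdays, 35, 28, 28, 35, 28 days apart.
Specifically, the 3rd Wednesday of each month.
3rd Wednesday of February 2035: February 21, 2035.
3rd Wednesday of March 2035: March 21, 2035.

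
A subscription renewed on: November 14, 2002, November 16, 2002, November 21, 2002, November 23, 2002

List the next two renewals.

The gap pattern 2, 5, 2 repeats every 2 events.
These are the Thursdays and Saturdays of each week.
The following Thursday is November 28, 2002.
Next Saturday: November 30, 2002.

November 28, 2002; November 30, 2002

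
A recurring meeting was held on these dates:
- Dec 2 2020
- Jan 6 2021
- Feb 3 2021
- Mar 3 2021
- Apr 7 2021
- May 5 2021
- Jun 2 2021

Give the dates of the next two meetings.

Gaps: 35, 28, 28, 35, 28, 28 days — a mix of 28 and 35. Every date is a Wednesday.
Each is the 1st Wednesday of its month.
July 2021 — 1st Wednesday is Jul 7 2021.
1st Wednesday of August 2021: Aug 4 2021.

Jul 7 2021, Aug 4 2021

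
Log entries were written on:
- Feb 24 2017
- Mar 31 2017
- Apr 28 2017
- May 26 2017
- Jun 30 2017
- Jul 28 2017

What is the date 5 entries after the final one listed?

All Fridays; the gaps (35, 28, 28, 35, 28) vary with month length.
This is the last Friday of each month.
August 2017 ends with Friday Aug 25 2017.
September 2017 ends with Friday Sep 29 2017.
October 2017 ends with Friday Oct 27 2017.
November 2017 ends with Friday Nov 24 2017.
December 2017 ends with Friday Dec 29 2017.

Dec 29 2017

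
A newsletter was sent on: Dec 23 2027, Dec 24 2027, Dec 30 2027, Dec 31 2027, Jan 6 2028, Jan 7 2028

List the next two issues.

Every event lands on a Thursday or Friday (gaps cycle 1, 6, 1, 6, 1).
So the schedule is: every Thursday and Friday.
Next Thursday: Jan 13 2028.
The following Friday is Jan 14 2028.

Jan 13 2028, Jan 14 2028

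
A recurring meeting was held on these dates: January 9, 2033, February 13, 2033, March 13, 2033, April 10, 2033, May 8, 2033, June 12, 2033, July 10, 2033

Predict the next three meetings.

All dates are Sundays, 35, 28, 28, 28, 35, 28 days apart.
Specifically, the 2nd Sunday of each month.
2nd Sunday of August 2033: August 14, 2033.
September 2033 — 2nd Sunday is September 11, 2033.
October 2033 — 2nd Sunday is October 9, 2033.

August 14, 2033; September 11, 2033; October 9, 2033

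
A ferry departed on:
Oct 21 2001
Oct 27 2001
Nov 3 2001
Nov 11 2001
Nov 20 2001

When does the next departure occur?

Nov 30 2001

Intervals are 6, 7, 8, 9 days — an arithmetic progression with common difference 1.
Next gap: 10 days. Nov 20 2001 + 10 days = Nov 30 2001.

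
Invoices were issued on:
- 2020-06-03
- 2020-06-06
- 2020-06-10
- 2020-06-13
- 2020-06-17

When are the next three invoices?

2020-06-20, 2020-06-24, 2020-06-27

The gap pattern 3, 4, 3, 4 repeats every 2 events.
These are the Wednesdays and Saturdays of each week.
The following Saturday is 2020-06-20.
Next Wednesday: 2020-06-24.
Next Saturday: 2020-06-27.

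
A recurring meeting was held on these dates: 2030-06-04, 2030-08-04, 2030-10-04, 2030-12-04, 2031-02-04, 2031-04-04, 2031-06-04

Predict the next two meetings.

The day-of-month is always 4 (61, 61, 61, 62, 59, 61 days between events).
So this recurs on the 4th of every 2 months.
August 2031: 2031-08-04.
Next: October 2031 → 2031-10-04.

2031-08-04, 2031-10-04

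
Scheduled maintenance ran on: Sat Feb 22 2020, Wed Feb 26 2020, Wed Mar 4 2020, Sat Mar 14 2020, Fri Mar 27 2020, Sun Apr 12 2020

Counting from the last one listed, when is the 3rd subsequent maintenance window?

Wed Jun 17 2020

Intervals are 4, 7, 10, 13, 16 days — an arithmetic progression with common difference 3.
Next gap: 19 days. Sun Apr 12 2020 + 19 days = Fri May 1 2020.
Next gap: 22 days. Fri May 1 2020 + 22 days = Sat May 23 2020.
Next gap: 25 days. Sat May 23 2020 + 25 days = Wed Jun 17 2020.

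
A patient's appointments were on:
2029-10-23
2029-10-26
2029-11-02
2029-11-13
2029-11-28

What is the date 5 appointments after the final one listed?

The spacing grows by 4 each time: 3, 7, 11, 15 days.
Next gap: 19 days. 2029-11-28 + 19 days = 2029-12-17.
Next gap: 23 days. 2029-12-17 + 23 days = 2030-01-09.
Next gap: 27 days. 2030-01-09 + 27 days = 2030-02-05.
Next gap: 31 days. 2030-02-05 + 31 days = 2030-03-08.
Next gap: 35 days. 2030-03-08 + 35 days = 2030-04-12.

2030-04-12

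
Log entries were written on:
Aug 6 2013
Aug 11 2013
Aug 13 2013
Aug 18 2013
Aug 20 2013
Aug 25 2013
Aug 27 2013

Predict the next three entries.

Sep 1 2013, Sep 3 2013, Sep 8 2013

The gap pattern 5, 2, 5, 2, 5, 2 repeats every 2 events.
These are the Tuesdays and Sundays of each week.
The following Sunday is Sep 1 2013.
Next Tuesday: Sep 3 2013.
Next Sunday: Sep 8 2013.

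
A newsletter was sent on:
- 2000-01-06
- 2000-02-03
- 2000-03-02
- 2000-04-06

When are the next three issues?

2000-05-04, 2000-06-01, 2000-07-06

These are Thursdays at 28- or 35-day spacing (28, 28, 35).
The pattern: 1st Thursday of the month.
1st Thursday of May 2000: 2000-05-04.
June 2000 — 1st Thursday is 2000-06-01.
July 2000 — 1st Thursday is 2000-07-06.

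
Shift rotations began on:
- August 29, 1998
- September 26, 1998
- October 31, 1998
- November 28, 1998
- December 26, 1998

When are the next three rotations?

January 30, 1999; February 27, 1999; March 27, 1999

Every date is a Saturday; gaps 28, 35, 28, 28 days.
Each is the last Saturday of its month (at least one falls on the 29th or later, ruling out '4th Saturday').
Last Saturday of January 1999: January 30, 1999.
February 1999 ends with Saturday February 27, 1999.
March 1999 ends with Saturday March 27, 1999.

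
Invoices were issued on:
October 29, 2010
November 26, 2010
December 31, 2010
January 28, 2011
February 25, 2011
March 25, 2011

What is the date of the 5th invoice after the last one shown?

August 26, 2011

Every date is a Friday; gaps 28, 35, 28, 28, 28 days.
Each is the last Friday of its month (at least one falls on the 29th or later, ruling out '4th Friday').
April 2011 ends with Friday April 29, 2011.
May 2011 ends with Friday May 27, 2011.
June 2011 ends with Friday June 24, 2011.
Last Friday of July 2011: July 29, 2011.
August 2011 ends with Friday August 26, 2011.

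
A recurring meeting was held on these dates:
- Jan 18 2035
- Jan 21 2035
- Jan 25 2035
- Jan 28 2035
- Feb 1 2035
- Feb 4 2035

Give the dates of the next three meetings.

Feb 8 2035, Feb 11 2035, Feb 15 2035

Every event lands on a Thursday or Sunday (gaps cycle 3, 4, 3, 4, 3).
So the schedule is: every Thursday and Sunday.
Next Thursday: Feb 8 2035.
Next Sunday: Feb 11 2035.
The following Thursday is Feb 15 2035.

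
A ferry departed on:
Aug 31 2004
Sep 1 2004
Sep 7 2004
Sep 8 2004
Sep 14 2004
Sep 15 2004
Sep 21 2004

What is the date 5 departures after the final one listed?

Every event lands on a Tuesday or Wednesday (gaps cycle 1, 6, 1, 6, 1, 6).
So the schedule is: every Tuesday and Wednesday.
The following Wednesday is Sep 22 2004.
The following Tuesday is Sep 28 2004.
Next Wednesday: Sep 29 2004.
The following Tuesday is Oct 5 2004.
The following Wednesday is Oct 6 2004.

Oct 6 2004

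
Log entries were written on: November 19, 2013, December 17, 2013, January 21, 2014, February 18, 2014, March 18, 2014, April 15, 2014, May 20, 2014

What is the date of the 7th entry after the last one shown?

Gaps: 28, 35, 28, 28, 28, 35 days — a mix of 28 and 35. Every date is a Tuesday.
Each is the 3rd Tuesday of its month.
June 2014 — 3rd Tuesday is June 17, 2014.
3rd Tuesday of July 2014: July 15, 2014.
August 2014 — 3rd Tuesday is August 19, 2014.
3rd Tuesday of September 2014: September 16, 2014.
3rd Tuesday of October 2014: October 21, 2014.
3rd Tuesday of November 2014: November 18, 2014.
3rd Tuesday of December 2014: December 16, 2014.

December 16, 2014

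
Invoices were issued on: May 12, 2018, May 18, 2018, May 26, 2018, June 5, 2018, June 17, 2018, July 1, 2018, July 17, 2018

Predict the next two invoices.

August 4, 2018; August 24, 2018

Intervals are 6, 8, 10, 12, 14, 16 days — an arithmetic progression with common difference 2.
Next gap: 18 days. July 17, 2018 + 18 days = August 4, 2018.
Next gap: 20 days. August 4, 2018 + 20 days = August 24, 2018.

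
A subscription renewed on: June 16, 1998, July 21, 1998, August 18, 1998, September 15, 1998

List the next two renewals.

Gaps: 35, 28, 28 days — a mix of 28 and 35. Every date is a Tuesday.
Each is the 3rd Tuesday of its month.
3rd Tuesday of October 1998: October 20, 1998.
3rd Tuesday of November 1998: November 17, 1998.

October 20, 1998; November 17, 1998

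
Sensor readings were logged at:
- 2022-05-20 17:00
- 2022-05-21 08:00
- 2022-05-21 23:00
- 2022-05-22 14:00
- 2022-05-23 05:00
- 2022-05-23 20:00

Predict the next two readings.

2022-05-24 11:00, 2022-05-25 02:00

Spacing: 15, 15, 15, 15, 15 h — constant 15 h.
2022-05-23 20:00 + 15 h = 2022-05-24 11:00.
2022-05-24 11:00 + 15 h = 2022-05-25 02:00.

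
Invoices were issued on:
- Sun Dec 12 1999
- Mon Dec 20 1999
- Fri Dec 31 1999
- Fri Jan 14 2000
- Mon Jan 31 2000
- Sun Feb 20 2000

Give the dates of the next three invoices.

The spacing grows by 3 each time: 8, 11, 14, 17, 20 days.
Next gap: 23 days. Sun Feb 20 2000 + 23 days = Tue Mar 14 2000.
Next gap: 26 days. Tue Mar 14 2000 + 26 days = Sun Apr 9 2000.
Next gap: 29 days. Sun Apr 9 2000 + 29 days = Mon May 8 2000.

Tue Mar 14 2000, Sun Apr 9 2000, Mon May 8 2000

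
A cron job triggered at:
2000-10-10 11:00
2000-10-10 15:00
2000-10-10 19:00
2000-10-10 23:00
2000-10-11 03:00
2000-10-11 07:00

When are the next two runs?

2000-10-11 11:00, 2000-10-11 15:00

The interval is a steady 4 hours (4, 4, 4, 4, 4).
2000-10-11 07:00 + 4 h = 2000-10-11 11:00.
2000-10-11 11:00 + 4 h = 2000-10-11 15:00.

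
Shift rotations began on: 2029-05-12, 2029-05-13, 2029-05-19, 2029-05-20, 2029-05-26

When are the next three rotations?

2029-05-27, 2029-06-02, 2029-06-03

Every event lands on a Saturday or Sunday (gaps cycle 1, 6, 1, 6).
So the schedule is: every Saturday and Sunday.
Next Sunday: 2029-05-27.
Next Saturday: 2029-06-02.
Next Sunday: 2029-06-03.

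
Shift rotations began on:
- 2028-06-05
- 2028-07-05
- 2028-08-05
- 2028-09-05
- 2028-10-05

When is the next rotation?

2028-11-05

The day-of-month is always 5 (30, 31, 31, 30 days between events).
So this recurs on the 5th of each month.
November 2028: 2028-11-05.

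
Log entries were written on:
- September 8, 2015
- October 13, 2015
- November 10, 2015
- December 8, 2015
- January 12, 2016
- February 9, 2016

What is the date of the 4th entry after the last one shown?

Gaps: 35, 28, 28, 35, 28 days — a mix of 28 and 35. Every date is a Tuesday.
Each is the 2nd Tuesday of its month.
March 2016 — 2nd Tuesday is March 8, 2016.
April 2016 — 2nd Tuesday is April 12, 2016.
2nd Tuesday of May 2016: May 10, 2016.
June 2016 — 2nd Tuesday is June 14, 2016.

June 14, 2016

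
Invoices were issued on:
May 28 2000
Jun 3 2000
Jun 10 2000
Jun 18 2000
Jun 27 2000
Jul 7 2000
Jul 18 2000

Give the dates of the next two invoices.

Jul 30 2000, Aug 12 2000

The spacing grows by 1 each time: 6, 7, 8, 9, 10, 11 days.
Next gap: 12 days. Jul 18 2000 + 12 days = Jul 30 2000.
Next gap: 13 days. Jul 30 2000 + 13 days = Aug 12 2000.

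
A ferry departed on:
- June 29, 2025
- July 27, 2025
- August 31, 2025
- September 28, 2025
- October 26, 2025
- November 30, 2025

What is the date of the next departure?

December 28, 2025

Every date is a Sunday; gaps 28, 35, 28, 28, 35 days.
Each is the last Sunday of its month (at least one falls on the 29th or later, ruling out '4th Sunday').
December 2025 ends with Sunday December 28, 2025.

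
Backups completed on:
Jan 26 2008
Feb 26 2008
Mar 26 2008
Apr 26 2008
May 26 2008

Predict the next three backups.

The day-of-month is always 26 (31, 29, 31, 30 days between events).
So this recurs on the 26th of each month.
Next: June 2008 → Jun 26 2008.
July 2008: Jul 26 2008.
Next: August 2008 → Aug 26 2008.

Jun 26 2008, Jul 26 2008, Aug 26 2008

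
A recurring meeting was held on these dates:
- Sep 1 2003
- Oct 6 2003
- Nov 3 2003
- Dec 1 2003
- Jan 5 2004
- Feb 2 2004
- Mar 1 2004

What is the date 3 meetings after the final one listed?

Jun 7 2004

These are Mondays at 28- or 35-day spacing (35, 28, 28, 35, 28, 28).
The pattern: 1st Monday of the month.
1st Monday of April 2004: Apr 5 2004.
1st Monday of May 2004: May 3 2004.
1st Monday of June 2004: Jun 7 2004.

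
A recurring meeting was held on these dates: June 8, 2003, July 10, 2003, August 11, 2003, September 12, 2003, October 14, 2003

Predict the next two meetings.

November 15, 2003; December 17, 2003

Every event comes 32 days after the last (32, 32, 32, 32).
October 14, 2003 + 32 days = November 15, 2003.
November 15, 2003 + 32 days = December 17, 2003.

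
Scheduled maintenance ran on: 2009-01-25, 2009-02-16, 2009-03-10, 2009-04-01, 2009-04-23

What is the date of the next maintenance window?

Gaps between consecutive events: 22, 22, 22, 22 days — a constant 22-day interval.
2009-04-23 + 22 days = 2009-05-15.

2009-05-15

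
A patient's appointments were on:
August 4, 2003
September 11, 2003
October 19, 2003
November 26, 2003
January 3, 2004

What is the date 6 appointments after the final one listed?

August 18, 2004

The spacing is 38, 38, 38, 38 days — always 38 days.
January 3, 2004 + 38 days = February 10, 2004.
February 10, 2004 + 38 days = March 19, 2004.
March 19, 2004 + 38 days = April 26, 2004.
April 26, 2004 + 38 days = June 3, 2004.
June 3, 2004 + 38 days = July 11, 2004.
July 11, 2004 + 38 days = August 18, 2004.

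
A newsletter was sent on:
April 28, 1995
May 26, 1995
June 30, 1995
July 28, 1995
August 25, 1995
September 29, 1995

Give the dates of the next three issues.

These are Fridays with 28, 35, 28, 28, 35-day gaps.
Each is the final Friday of its month — June 30, 1995 is past the 28th, so '4th Friday' doesn't fit.
October 1995 ends with Friday October 27, 1995.
Last Friday of November 1995: November 24, 1995.
Last Friday of December 1995: December 29, 1995.

October 27, 1995; November 24, 1995; December 29, 1995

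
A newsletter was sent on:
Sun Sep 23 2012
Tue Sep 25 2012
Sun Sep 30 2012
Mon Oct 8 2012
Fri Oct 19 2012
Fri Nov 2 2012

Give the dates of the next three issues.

Mon Nov 19 2012, Sun Dec 9 2012, Tue Jan 1 2013

Intervals are 2, 5, 8, 11, 14 days — an arithmetic progression with common difference 3.
Next gap: 17 days. Fri Nov 2 2012 + 17 days = Mon Nov 19 2012.
Next gap: 20 days. Mon Nov 19 2012 + 20 days = Sun Dec 9 2012.
Next gap: 23 days. Sun Dec 9 2012 + 23 days = Tue Jan 1 2013.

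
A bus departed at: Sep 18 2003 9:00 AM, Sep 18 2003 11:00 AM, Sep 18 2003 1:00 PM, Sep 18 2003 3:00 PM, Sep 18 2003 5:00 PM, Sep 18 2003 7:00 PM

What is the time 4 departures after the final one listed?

Sep 19 2003 3:00 AM

Spacing: 2, 2, 2, 2, 2 h — constant 2 h.
Sep 18 2003 7:00 PM + 2 h = Sep 18 2003 9:00 PM.
Sep 18 2003 9:00 PM + 2 h = Sep 18 2003 11:00 PM.
Sep 18 2003 11:00 PM + 2 h = Sep 19 2003 1:00 AM.
Sep 19 2003 1:00 AM + 2 h = Sep 19 2003 3:00 AM.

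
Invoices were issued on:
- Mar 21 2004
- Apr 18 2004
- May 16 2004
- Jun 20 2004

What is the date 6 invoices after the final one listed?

Dec 19 2004

All dates are Sundays, 28, 28, 35 days apart.
Specifically, the 3rd Sunday of each month.
July 2004 — 3rd Sunday is Jul 18 2004.
August 2004 — 3rd Sunday is Aug 15 2004.
September 2004 — 3rd Sunday is Sep 19 2004.
October 2004 — 3rd Sunday is Oct 17 2004.
November 2004 — 3rd Sunday is Nov 21 2004.
3rd Sunday of December 2004: Dec 19 2004.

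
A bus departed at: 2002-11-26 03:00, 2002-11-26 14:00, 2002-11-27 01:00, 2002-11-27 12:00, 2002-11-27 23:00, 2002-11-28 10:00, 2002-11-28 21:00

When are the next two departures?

2002-11-29 08:00, 2002-11-29 19:00

Gaps: 11, 11, 11, 11, 11, 11 hours — each event is 11 hours after the previous one.
2002-11-28 21:00 + 11 h = 2002-11-29 08:00.
2002-11-29 08:00 + 11 h = 2002-11-29 19:00.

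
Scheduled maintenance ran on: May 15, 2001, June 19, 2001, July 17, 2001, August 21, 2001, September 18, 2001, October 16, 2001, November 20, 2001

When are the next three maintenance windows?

These are Tuesdays at 28- or 35-day spacing (35, 28, 35, 28, 28, 35).
The pattern: 3rd Tuesday of the month.
3rd Tuesday of December 2001: December 18, 2001.
January 2002 — 3rd Tuesday is January 15, 2002.
February 2002 — 3rd Tuesday is February 19, 2002.

December 18, 2001; January 15, 2002; February 19, 2002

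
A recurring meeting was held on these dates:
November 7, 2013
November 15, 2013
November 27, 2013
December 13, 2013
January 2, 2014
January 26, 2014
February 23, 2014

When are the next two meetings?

March 27, 2014; May 2, 2014

The spacing grows by 4 each time: 8, 12, 16, 20, 24, 28 days.
Next gap: 32 days. February 23, 2014 + 32 days = March 27, 2014.
Next gap: 36 days. March 27, 2014 + 36 days = May 2, 2014.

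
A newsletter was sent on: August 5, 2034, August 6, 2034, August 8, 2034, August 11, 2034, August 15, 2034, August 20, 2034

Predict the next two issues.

August 26, 2034; September 2, 2034

Intervals are 1, 2, 3, 4, 5 days — an arithmetic progression with common difference 1.
Next gap: 6 days. August 20, 2034 + 6 days = August 26, 2034.
Next gap: 7 days. August 26, 2034 + 7 days = September 2, 2034.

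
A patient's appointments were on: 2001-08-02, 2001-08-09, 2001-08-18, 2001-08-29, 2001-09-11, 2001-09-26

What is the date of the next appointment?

Intervals are 7, 9, 11, 13, 15 days — an arithmetic progression with common difference 2.
Next gap: 17 days. 2001-09-26 + 17 days = 2001-10-13.

2001-10-13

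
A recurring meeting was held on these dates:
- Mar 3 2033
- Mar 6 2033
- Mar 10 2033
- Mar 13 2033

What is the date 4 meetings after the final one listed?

Mar 27 2033

The gap pattern 3, 4, 3 repeats every 2 events.
These are the Thursdays and Sundays of each week.
Next Thursday: Mar 17 2033.
The following Sunday is Mar 20 2033.
Next Thursday: Mar 24 2033.
The following Sunday is Mar 27 2033.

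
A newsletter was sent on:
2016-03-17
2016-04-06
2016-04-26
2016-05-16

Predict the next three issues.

2016-06-05, 2016-06-25, 2016-07-15

Every event comes 20 days after the last (20, 20, 20).
2016-05-16 + 20 days = 2016-06-05.
2016-06-05 + 20 days = 2016-06-25.
2016-06-25 + 20 days = 2016-07-15.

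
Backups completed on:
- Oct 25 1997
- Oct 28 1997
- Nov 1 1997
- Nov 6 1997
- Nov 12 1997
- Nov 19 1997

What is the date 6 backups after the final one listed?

Gaps: 3, 4, 5, 6, 7 days — each gap is 1 larger than the previous one.
Next gap: 8 days. Nov 19 1997 + 8 days = Nov 27 1997.
Next gap: 9 days. Nov 27 1997 + 9 days = Dec 6 1997.
Next gap: 10 days. Dec 6 1997 + 10 days = Dec 16 1997.
Next gap: 11 days. Dec 16 1997 + 11 days = Dec 27 1997.
Next gap: 12 days. Dec 27 1997 + 12 days = Jan 8 1998.
Next gap: 13 days. Jan 8 1998 + 13 days = Jan 21 1998.

Jan 21 1998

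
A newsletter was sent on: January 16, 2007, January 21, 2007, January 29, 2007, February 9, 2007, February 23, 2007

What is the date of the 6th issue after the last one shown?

July 20, 2007

Intervals are 5, 8, 11, 14 days — an arithmetic progression with common difference 3.
Next gap: 17 days. February 23, 2007 + 17 days = March 12, 2007.
Next gap: 20 days. March 12, 2007 + 20 days = April 1, 2007.
Next gap: 23 days. April 1, 2007 + 23 days = April 24, 2007.
Next gap: 26 days. April 24, 2007 + 26 days = May 20, 2007.
Next gap: 29 days. May 20, 2007 + 29 days = June 18, 2007.
Next gap: 32 days. June 18, 2007 + 32 days = July 20, 2007.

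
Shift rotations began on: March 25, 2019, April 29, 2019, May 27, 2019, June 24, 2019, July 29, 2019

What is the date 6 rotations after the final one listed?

January 27, 2020

These are Mondays with 35, 28, 28, 35-day gaps.
Each is the final Monday of its month — April 29, 2019 is past the 28th, so '4th Monday' doesn't fit.
August 2019 ends with Monday August 26, 2019.
Last Monday of September 2019: September 30, 2019.
October 2019 ends with Monday October 28, 2019.
November 2019 ends with Monday November 25, 2019.
Last Monday of December 2019: December 30, 2019.
Last Monday of January 2020: January 27, 2020.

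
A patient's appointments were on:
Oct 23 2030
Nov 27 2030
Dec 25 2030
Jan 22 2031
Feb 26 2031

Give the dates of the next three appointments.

All dates are Wednesdays, 35, 28, 28, 35 days apart.
Specifically, the 4th Wednesday of each month.
4th Wednesday of March 2031: Mar 26 2031.
4th Wednesday of April 2031: Apr 23 2031.
4th Wednesday of May 2031: May 28 2031.

Mar 26 2031, Apr 23 2031, May 28 2031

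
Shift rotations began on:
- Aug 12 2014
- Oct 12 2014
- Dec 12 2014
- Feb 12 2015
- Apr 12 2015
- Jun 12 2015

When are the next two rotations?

Aug 12 2015, Oct 12 2015

The day-of-month is always 12 (61, 61, 62, 59, 61 days between events).
So this recurs on the 12th of every 2 months.
Next: August 2015 → Aug 12 2015.
Next: October 2015 → Oct 12 2015.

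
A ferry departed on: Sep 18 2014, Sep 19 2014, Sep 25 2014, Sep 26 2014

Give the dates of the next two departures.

Oct 2 2014, Oct 3 2014

Every event lands on a Thursday or Friday (gaps cycle 1, 6, 1).
So the schedule is: every Thursday and Friday.
The following Thursday is Oct 2 2014.
The following Friday is Oct 3 2014.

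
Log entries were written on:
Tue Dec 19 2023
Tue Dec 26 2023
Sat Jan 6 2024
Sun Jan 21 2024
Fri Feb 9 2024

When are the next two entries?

Sun Mar 3 2024, Sat Mar 30 2024

Gaps: 7, 11, 15, 19 days — each gap is 4 larger than the previous one.
Next gap: 23 days. Fri Feb 9 2024 + 23 days = Sun Mar 3 2024.
Next gap: 27 days. Sun Mar 3 2024 + 27 days = Sat Mar 30 2024.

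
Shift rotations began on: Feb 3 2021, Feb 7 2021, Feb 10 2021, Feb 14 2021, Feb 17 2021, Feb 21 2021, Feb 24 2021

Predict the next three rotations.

The gap pattern 4, 3, 4, 3, 4, 3 repeats every 2 events.
These are the Wednesdays and Sundays of each week.
Next Sunday: Feb 28 2021.
The following Wednesday is Mar 3 2021.
Next Sunday: Mar 7 2021.

Feb 28 2021, Mar 3 2021, Mar 7 2021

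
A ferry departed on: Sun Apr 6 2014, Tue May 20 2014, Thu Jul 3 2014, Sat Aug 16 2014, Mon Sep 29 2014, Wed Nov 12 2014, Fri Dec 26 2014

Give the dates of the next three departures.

Gaps between consecutive events: 44, 44, 44, 44, 44, 44 days — a constant 44-day interval.
Fri Dec 26 2014 + 44 days = Sun Feb 8 2015.
Sun Feb 8 2015 + 44 days = Tue Mar 24 2015.
Tue Mar 24 2015 + 44 days = Thu May 7 2015.

Sun Feb 8 2015, Tue Mar 24 2015, Thu May 7 2015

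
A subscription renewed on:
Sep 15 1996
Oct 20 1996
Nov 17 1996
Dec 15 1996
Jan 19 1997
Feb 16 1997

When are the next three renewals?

All dates are Sundays, 35, 28, 28, 35, 28 days apart.
Specifically, the 3rd Sunday of each month.
March 1997 — 3rd Sunday is Mar 16 1997.
April 1997 — 3rd Sunday is Apr 20 1997.
May 1997 — 3rd Sunday is May 18 1997.

Mar 16 1997, Apr 20 1997, May 18 1997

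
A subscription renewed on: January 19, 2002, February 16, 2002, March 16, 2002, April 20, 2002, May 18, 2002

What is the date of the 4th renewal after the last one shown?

Gaps: 28, 28, 35, 28 days — a mix of 28 and 35. Every date is a Saturday.
Each is the 3rd Saturday of its month.
3rd Saturday of June 2002: June 15, 2002.
3rd Saturday of July 2002: July 20, 2002.
August 2002 — 3rd Saturday is August 17, 2002.
3rd Saturday of September 2002: September 21, 2002.

September 21, 2002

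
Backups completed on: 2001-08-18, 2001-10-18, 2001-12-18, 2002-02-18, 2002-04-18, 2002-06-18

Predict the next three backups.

2002-08-18, 2002-10-18, 2002-12-18

Gaps: 61, 61, 62, 59, 61 days — not constant. Every event is on the 18th of the month.
Pattern: the 18th of every 2 months.
Next: August 2002 → 2002-08-18.
Next: October 2002 → 2002-10-18.
December 2002: 2002-12-18.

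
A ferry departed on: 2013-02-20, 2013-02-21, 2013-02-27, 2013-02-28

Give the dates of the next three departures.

2013-03-06, 2013-03-07, 2013-03-13

Gaps: 1, 6, 1 days — not constant, but cyclic with period 2.
The events fall on every Wednesday and Thursday.
Next Wednesday: 2013-03-06.
The following Thursday is 2013-03-07.
Next Wednesday: 2013-03-13.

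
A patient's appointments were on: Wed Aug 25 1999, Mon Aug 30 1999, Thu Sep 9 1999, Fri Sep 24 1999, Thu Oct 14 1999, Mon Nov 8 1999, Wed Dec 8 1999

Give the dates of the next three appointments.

Gaps: 5, 10, 15, 20, 25, 30 days — each gap is 5 larger than the previous one.
Next gap: 35 days. Wed Dec 8 1999 + 35 days = Wed Jan 12 2000.
Next gap: 40 days. Wed Jan 12 2000 + 40 days = Mon Feb 21 2000.
Next gap: 45 days. Mon Feb 21 2000 + 45 days = Thu Apr 6 2000.

Wed Jan 12 2000, Mon Feb 21 2000, Thu Apr 6 2000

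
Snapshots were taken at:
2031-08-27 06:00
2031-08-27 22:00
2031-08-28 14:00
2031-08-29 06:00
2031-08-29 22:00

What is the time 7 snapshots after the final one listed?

2031-09-03 14:00

Spacing: 16, 16, 16, 16 h — constant 16 h.
2031-08-29 22:00 + 16 h = 2031-08-30 14:00.
2031-08-30 14:00 + 16 h = 2031-08-31 06:00.
2031-08-31 06:00 + 16 h = 2031-08-31 22:00.
2031-08-31 22:00 + 16 h = 2031-09-01 14:00.
2031-09-01 14:00 + 16 h = 2031-09-02 06:00.
2031-09-02 06:00 + 16 h = 2031-09-02 22:00.
2031-09-02 22:00 + 16 h = 2031-09-03 14:00.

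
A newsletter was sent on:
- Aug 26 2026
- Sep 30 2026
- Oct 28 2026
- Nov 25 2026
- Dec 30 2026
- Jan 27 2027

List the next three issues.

All Wednesdays; the gaps (35, 28, 28, 35, 28) vary with month length.
This is the last Wednesday of each month.
Last Wednesday of February 2027: Feb 24 2027.
Last Wednesday of March 2027: Mar 31 2027.
April 2027 ends with Wednesday Apr 28 2027.

Feb 24 2027, Mar 31 2027, Apr 28 2027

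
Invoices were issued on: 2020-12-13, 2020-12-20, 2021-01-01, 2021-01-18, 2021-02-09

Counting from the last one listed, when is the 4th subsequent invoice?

2021-06-27

Intervals are 7, 12, 17, 22 days — an arithmetic progression with common difference 5.
Next gap: 27 days. 2021-02-09 + 27 days = 2021-03-08.
Next gap: 32 days. 2021-03-08 + 32 days = 2021-04-09.
Next gap: 37 days. 2021-04-09 + 37 days = 2021-05-16.
Next gap: 42 days. 2021-05-16 + 42 days = 2021-06-27.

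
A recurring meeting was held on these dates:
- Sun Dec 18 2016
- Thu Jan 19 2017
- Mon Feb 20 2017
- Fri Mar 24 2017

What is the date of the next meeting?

The spacing is 32, 32, 32 days — always 32 days.
Fri Mar 24 2017 + 32 days = Tue Apr 25 2017.

Tue Apr 25 2017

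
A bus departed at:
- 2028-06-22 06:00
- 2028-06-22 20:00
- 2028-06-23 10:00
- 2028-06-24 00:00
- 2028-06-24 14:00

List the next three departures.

Spacing: 14, 14, 14, 14 h — constant 14 h.
2028-06-24 14:00 + 14 h = 2028-06-25 04:00.
2028-06-25 04:00 + 14 h = 2028-06-25 18:00.
2028-06-25 18:00 + 14 h = 2028-06-26 08:00.

2028-06-25 04:00, 2028-06-25 18:00, 2028-06-26 08:00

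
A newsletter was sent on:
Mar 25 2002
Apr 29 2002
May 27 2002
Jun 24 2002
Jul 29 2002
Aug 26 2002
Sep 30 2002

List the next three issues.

These are Mondays with 35, 28, 28, 35, 28, 35-day gaps.
Each is the final Monday of its month — Apr 29 2002 is past the 28th, so '4th Monday' doesn't fit.
October 2002 ends with Monday Oct 28 2002.
Last Monday of November 2002: Nov 25 2002.
December 2002 ends with Monday Dec 30 2002.

Oct 28 2002, Nov 25 2002, Dec 30 2002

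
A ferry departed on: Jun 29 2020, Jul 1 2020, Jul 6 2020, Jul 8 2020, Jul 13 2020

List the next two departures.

Jul 15 2020, Jul 20 2020

Every event lands on a Monday or Wednesday (gaps cycle 2, 5, 2, 5).
So the schedule is: every Monday and Wednesday.
Next Wednesday: Jul 15 2020.
Next Monday: Jul 20 2020.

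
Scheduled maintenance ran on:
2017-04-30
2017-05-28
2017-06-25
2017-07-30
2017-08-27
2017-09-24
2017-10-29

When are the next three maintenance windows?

2017-11-26, 2017-12-31, 2018-01-28

All Sundays; the gaps (28, 28, 35, 28, 28, 35) vary with month length.
This is the last Sunday of each month.
November 2017 ends with Sunday 2017-11-26.
Last Sunday of December 2017: 2017-12-31.
Last Sunday of January 2018: 2018-01-28.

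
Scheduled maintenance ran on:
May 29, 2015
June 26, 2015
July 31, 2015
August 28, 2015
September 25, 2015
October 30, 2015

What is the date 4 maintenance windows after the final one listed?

These are Fridays with 28, 35, 28, 28, 35-day gaps.
Each is the final Friday of its month — May 29, 2015 is past the 28th, so '4th Friday' doesn't fit.
Last Friday of November 2015: November 27, 2015.
Last Friday of December 2015: December 25, 2015.
January 2016 ends with Friday January 29, 2016.
February 2016 ends with Friday February 26, 2016.

February 26, 2016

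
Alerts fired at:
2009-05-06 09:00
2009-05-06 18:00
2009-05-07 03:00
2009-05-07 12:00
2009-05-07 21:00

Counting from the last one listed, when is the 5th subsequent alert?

The interval is a steady 9 hours (9, 9, 9, 9).
2009-05-07 21:00 + 9 h = 2009-05-08 06:00.
2009-05-08 06:00 + 9 h = 2009-05-08 15:00.
2009-05-08 15:00 + 9 h = 2009-05-09 00:00.
2009-05-09 00:00 + 9 h = 2009-05-09 09:00.
2009-05-09 09:00 + 9 h = 2009-05-09 18:00.

2009-05-09 18:00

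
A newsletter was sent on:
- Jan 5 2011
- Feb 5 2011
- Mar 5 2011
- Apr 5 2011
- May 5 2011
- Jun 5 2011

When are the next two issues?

Jul 5 2011, Aug 5 2011

The day-of-month is always 5 (31, 28, 31, 30, 31 days between events).
So this recurs on the 5th of each month.
July 2011: Jul 5 2011.
Next: August 2011 → Aug 5 2011.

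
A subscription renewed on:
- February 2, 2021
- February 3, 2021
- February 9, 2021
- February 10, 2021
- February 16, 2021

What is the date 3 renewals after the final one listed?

February 24, 2021

Gaps: 1, 6, 1, 6 days — not constant, but cyclic with period 2.
The events fall on every Tuesday and Wednesday.
The following Wednesday is February 17, 2021.
Next Tuesday: February 23, 2021.
The following Wednesday is February 24, 2021.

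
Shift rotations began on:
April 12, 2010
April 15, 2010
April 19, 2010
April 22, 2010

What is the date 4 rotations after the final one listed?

May 6, 2010

Gaps: 3, 4, 3 days — not constant, but cyclic with period 2.
The events fall on every Monday and Thursday.
Next Monday: April 26, 2010.
Next Thursday: April 29, 2010.
Next Monday: May 3, 2010.
Next Thursday: May 6, 2010.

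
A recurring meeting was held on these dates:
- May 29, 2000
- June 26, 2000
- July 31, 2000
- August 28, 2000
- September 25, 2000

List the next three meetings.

These are Mondays with 28, 35, 28, 28-day gaps.
Each is the final Monday of its month — May 29, 2000 is past the 28th, so '4th Monday' doesn't fit.
October 2000 ends with Monday October 30, 2000.
Last Monday of November 2000: November 27, 2000.
December 2000 ends with Monday December 25, 2000.

October 30, 2000; November 27, 2000; December 25, 2000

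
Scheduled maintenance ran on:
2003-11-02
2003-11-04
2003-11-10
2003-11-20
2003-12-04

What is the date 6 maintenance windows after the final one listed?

2004-05-20

Gaps: 2, 6, 10, 14 days — each gap is 4 larger than the previous one.
Next gap: 18 days. 2003-12-04 + 18 days = 2003-12-22.
Next gap: 22 days. 2003-12-22 + 22 days = 2004-01-13.
Next gap: 26 days. 2004-01-13 + 26 days = 2004-02-08.
Next gap: 30 days. 2004-02-08 + 30 days = 2004-03-09.
Next gap: 34 days. 2004-03-09 + 34 days = 2004-04-12.
Next gap: 38 days. 2004-04-12 + 38 days = 2004-05-20.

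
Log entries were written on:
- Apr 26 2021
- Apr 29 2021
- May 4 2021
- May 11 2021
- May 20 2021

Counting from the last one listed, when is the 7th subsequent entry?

Gaps: 3, 5, 7, 9 days — each gap is 2 larger than the previous one.
Next gap: 11 days. May 20 2021 + 11 days = May 31 2021.
Next gap: 13 days. May 31 2021 + 13 days = Jun 13 2021.
Next gap: 15 days. Jun 13 2021 + 15 days = Jun 28 2021.
Next gap: 17 days. Jun 28 2021 + 17 days = Jul 15 2021.
Next gap: 19 days. Jul 15 2021 + 19 days = Aug 3 2021.
Next gap: 21 days. Aug 3 2021 + 21 days = Aug 24 2021.
Next gap: 23 days. Aug 24 2021 + 23 days = Sep 16 2021.

Sep 16 2021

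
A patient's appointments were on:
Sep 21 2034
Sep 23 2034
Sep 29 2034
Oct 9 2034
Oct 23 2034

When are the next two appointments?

Nov 10 2034, Dec 2 2034

Gaps: 2, 6, 10, 14 days — each gap is 4 larger than the previous one.
Next gap: 18 days. Oct 23 2034 + 18 days = Nov 10 2034.
Next gap: 22 days. Nov 10 2034 + 22 days = Dec 2 2034.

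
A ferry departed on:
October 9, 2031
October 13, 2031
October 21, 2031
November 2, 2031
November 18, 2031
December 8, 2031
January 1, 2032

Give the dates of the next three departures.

January 29, 2032; March 1, 2032; April 6, 2032

Intervals are 4, 8, 12, 16, 20, 24 days — an arithmetic progression with common difference 4.
Next gap: 28 days. January 1, 2032 + 28 days = January 29, 2032.
Next gap: 32 days. January 29, 2032 + 32 days = March 1, 2032.
Next gap: 36 days. March 1, 2032 + 36 days = April 6, 2032.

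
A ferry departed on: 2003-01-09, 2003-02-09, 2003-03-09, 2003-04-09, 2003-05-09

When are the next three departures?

2003-06-09, 2003-07-09, 2003-08-09

The day-of-month is always 9 (31, 28, 31, 30 days between events).
So this recurs on the 9th of each month.
Next: June 2003 → 2003-06-09.
July 2003: 2003-07-09.
August 2003: 2003-08-09.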